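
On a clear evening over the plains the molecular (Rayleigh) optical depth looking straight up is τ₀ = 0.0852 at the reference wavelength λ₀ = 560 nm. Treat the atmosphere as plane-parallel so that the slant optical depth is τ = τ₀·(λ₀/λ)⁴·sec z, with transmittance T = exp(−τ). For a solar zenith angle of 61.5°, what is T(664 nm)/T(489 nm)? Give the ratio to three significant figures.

1.24

Airmass: sec 61.5° = 2.0957.
τ(664 nm) = 0.0852 × (560/664)⁴ × 2.0957 = 0.0852 × 0.5059 × 2.0957 = 0.0903.
τ(489 nm) = 0.0852 × (560/489)⁴ × 2.0957 = 0.0852 × 1.7200 × 2.0957 = 0.3071.
T(664)/T(489) = exp(τ_B − τ_A) = exp(0.2168) = 1.2421.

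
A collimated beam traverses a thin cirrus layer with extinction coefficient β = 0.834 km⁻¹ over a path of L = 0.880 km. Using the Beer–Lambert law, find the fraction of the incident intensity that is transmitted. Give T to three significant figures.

0.480

τ = β·L = 0.834 × 0.880 = 0.7339.
T = exp(−0.7339) = 0.4800.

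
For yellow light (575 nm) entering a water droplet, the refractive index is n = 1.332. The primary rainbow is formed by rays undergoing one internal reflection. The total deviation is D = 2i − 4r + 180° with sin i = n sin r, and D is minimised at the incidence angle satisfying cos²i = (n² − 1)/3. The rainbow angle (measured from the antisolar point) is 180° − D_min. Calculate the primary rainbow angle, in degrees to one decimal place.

42.2°

cos²i = (1.77422 − 1)/3 = 0.25807; i = arccos(0.50801) = 59.469°.
sin r = sin 59.469°/1.332 = 0.64666; r = 40.290°.
D_min = 2·59.469° − 4·40.290° + 180° = 137.776°.
Rainbow angle = 180° − D_min = 42.224°.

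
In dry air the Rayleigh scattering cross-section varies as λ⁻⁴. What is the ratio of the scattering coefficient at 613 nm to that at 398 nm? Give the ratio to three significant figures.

0.178

Rayleigh scattering ∝ λ⁻⁴, so the ratio of coefficients is the inverse fourth power of the wavelength ratio.
σ(613)/σ(398) = (398/613)⁴ = (0.6493)⁴ = 0.1777.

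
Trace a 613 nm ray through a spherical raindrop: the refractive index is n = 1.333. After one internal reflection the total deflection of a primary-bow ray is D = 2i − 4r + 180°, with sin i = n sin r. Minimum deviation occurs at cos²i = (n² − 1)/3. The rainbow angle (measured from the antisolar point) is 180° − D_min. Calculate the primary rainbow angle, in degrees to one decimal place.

cos²i = (1.77689 − 1)/3 = 0.25896; i = arccos(0.50888) = 59.410°.
sin r = sin 59.410°/1.333 = 0.64579; r = 40.225°.
D_min = 2·59.410° − 4·40.225° + 180° = 137.922°.
Rainbow angle = 180° − D_min = 42.078°.

42.1°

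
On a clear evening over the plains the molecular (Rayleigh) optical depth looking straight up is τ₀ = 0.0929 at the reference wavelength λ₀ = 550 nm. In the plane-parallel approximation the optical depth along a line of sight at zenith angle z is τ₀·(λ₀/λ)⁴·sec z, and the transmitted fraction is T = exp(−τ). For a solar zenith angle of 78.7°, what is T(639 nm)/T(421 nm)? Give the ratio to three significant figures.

3.07

Airmass: sec 78.7° = 5.1034.
τ(639 nm) = 0.0929 × (550/639)⁴ × 5.1034 = 0.0929 × 0.5488 × 5.1034 = 0.2602.
τ(421 nm) = 0.0929 × (550/421)⁴ × 5.1034 = 0.0929 × 2.9129 × 5.1034 = 1.3810.
T(639)/T(421) = exp(τ_B − τ_A) = exp(1.1208) = 3.0673.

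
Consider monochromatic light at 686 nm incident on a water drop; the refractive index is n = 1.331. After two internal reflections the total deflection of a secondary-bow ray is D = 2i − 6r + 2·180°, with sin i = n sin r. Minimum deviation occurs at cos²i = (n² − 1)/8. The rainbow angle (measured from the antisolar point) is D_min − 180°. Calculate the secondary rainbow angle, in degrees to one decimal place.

cos²i = (1.77156 − 1)/8 = 0.09645; i = arccos(0.31056) = 71.907°.
sin r = sin 71.907°/1.331 = 0.71417; r = 45.575°.
D_min = 2·71.907° − 6·45.575° + 360° = 230.365°.
Rainbow angle = D_min − 180° = 50.365°.

50.4°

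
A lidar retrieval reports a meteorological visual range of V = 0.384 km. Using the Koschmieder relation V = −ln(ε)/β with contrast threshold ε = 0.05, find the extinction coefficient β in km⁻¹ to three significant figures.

7.80 km⁻¹

β = −ln(0.05) / V = 2.996 / 0.384 = 7.8014 km⁻¹.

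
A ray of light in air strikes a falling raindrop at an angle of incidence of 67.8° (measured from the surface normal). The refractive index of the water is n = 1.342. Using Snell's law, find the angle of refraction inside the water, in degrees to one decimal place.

43.6°

Snell: sin θ_r = sin θ_i / n = sin 67.8° / 1.342 = 0.9259 / 1.342 = 0.6899.
θ_r = arcsin(0.6899) = 43.62°.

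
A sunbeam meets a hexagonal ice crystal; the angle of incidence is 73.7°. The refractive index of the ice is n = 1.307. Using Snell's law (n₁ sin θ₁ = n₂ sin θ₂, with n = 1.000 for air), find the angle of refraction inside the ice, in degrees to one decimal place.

Snell: sin θ_r = sin θ_i / n = sin 73.7° / 1.307 = 0.9598 / 1.307 = 0.7344.
θ_r = arcsin(0.7344) = 47.25°.

47.3°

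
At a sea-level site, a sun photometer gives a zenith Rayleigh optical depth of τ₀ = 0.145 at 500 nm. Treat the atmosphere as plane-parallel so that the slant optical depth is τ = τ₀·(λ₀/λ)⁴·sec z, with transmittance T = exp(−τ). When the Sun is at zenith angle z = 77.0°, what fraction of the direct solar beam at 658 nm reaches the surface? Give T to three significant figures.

0.807

sec 77.0° = 4.4454.
τ = 0.145 × (500/658)⁴ × 4.4454 = 0.145 × 0.3334 × 4.4454 = 0.2149.
T = exp(−0.2149) = 0.8066.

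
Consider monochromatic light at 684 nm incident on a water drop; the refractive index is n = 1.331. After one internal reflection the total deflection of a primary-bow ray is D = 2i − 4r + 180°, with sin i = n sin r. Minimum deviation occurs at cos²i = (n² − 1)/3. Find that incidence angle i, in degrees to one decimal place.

59.5°

cos²i = (1.331² − 1)/3 = (1.77156 − 1)/3 = 0.25719.
cos i = 0.50714, so i = 59.527°.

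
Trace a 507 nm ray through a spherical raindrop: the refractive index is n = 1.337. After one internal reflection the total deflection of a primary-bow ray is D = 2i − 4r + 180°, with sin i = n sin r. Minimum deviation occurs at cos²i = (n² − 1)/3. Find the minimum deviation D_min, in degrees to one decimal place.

138.5°

cos²i = (1.78757 − 1)/3 = 0.26252; i = arccos(0.51237) = 59.178°.
sin r = sin 59.178°/1.337 = 0.64231; r = 39.964°.
D_min = 2·59.178° − 4·39.964° + 180° = 138.500°.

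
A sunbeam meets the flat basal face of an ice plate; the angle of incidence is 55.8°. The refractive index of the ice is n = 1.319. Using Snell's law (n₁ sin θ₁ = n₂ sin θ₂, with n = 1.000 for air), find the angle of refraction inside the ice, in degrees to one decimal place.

38.8°

Snell: sin θ_r = sin θ_i / n = sin 55.8° / 1.319 = 0.8271 / 1.319 = 0.6271.
θ_r = arcsin(0.6271) = 38.83°.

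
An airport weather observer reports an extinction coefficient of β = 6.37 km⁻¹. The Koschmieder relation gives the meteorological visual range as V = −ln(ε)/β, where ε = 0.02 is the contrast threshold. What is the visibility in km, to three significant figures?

V = −ln(0.02) / 6.37 = 3.912 / 6.37 = 0.6141 km.

0.614 km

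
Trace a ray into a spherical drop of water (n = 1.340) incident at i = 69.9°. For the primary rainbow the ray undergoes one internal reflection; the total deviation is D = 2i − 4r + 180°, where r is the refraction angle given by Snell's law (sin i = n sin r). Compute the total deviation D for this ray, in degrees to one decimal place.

141.8°

sin r = sin 69.9° / 1.340 = 0.9391/1.340 = 0.7008; r = 44.49°.
D = 2·69.9° − 4·44.49° + 180° = 139.80° − 177.97° + 180° = 141.83°.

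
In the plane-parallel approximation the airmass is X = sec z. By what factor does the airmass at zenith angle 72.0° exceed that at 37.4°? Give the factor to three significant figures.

X(72.0°)/X(37.4°) = sec 72.0° / sec 37.4° = cos 37.4° / cos 72.0° = 0.7944/0.3090 = 2.5708.

2.57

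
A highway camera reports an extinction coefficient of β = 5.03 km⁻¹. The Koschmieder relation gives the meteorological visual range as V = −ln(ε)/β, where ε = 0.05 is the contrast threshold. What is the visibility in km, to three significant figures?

0.596 km

V = −ln(0.05) / 5.03 = 2.996 / 5.03 = 0.5956 km.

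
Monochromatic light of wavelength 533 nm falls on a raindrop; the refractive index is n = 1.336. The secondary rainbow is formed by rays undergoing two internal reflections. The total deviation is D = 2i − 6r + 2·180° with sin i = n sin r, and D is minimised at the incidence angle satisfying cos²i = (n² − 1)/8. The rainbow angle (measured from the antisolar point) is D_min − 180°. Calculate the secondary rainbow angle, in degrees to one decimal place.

51.7°

cos²i = (1.78490 − 1)/8 = 0.09811; i = arccos(0.31323) = 71.746°.
sin r = sin 71.746°/1.336 = 0.71084; r = 45.303°.
D_min = 2·71.746° − 6·45.303° + 360° = 231.674°.
Rainbow angle = D_min − 180° = 51.674°.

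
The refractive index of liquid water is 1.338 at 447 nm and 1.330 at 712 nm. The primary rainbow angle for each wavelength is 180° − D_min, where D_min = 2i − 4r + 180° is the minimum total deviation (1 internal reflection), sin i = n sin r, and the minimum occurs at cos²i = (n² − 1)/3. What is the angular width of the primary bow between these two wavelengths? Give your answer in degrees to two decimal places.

At 447 nm (n = 1.338): cos²i = 0.26341 → i = 59.120°, r = 39.899°, D_min = 138.643°, rainbow angle = 41.357°.
At 712 nm (n = 1.330): cos²i = 0.25630 → i = 59.585°, r = 40.422°, D_min = 137.484°, rainbow angle = 42.516°.
Angular width = |41.357° − 42.516°| = 1.160°.

1.16°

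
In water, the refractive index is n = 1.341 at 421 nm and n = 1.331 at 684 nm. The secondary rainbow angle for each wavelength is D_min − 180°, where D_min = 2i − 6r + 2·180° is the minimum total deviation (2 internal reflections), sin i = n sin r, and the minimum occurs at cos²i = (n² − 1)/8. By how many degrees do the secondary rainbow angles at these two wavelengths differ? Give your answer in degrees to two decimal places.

2.60°

At 421 nm (n = 1.341): cos²i = 0.09979 → i = 71.586°, r = 45.034°, D_min = 232.966°, rainbow angle = 52.966°.
At 684 nm (n = 1.331): cos²i = 0.09645 → i = 71.907°, r = 45.575°, D_min = 230.365°, rainbow angle = 50.365°.
Angular width = |52.966° − 50.365°| = 2.601°.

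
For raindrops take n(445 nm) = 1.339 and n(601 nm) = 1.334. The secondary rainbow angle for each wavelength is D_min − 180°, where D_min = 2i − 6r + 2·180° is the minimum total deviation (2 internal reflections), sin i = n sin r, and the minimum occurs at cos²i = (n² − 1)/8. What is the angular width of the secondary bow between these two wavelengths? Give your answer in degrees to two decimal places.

At 445 nm (n = 1.339): cos²i = 0.09912 → i = 71.650°, r = 45.141°, D_min = 232.451°, rainbow angle = 52.451°.
At 601 nm (n = 1.334): cos²i = 0.09744 → i = 71.810°, r = 45.411°, D_min = 231.153°, rainbow angle = 51.153°.
Angular width = |52.451° − 51.153°| = 1.299°.

1.30°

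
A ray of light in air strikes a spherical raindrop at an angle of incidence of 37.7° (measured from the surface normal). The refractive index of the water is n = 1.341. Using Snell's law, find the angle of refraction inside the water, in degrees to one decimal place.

Snell: sin θ_r = sin θ_i / n = sin 37.7° / 1.341 = 0.6115 / 1.341 = 0.4560.
θ_r = arcsin(0.4560) = 27.13°.

27.1°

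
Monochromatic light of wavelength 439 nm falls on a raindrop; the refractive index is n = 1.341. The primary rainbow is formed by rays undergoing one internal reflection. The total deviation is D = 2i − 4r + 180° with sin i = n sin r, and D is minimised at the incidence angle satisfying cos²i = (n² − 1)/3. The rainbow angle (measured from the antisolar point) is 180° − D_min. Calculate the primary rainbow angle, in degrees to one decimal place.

40.9°

cos²i = (1.79828 − 1)/3 = 0.26609; i = arccos(0.51584) = 58.946°.
sin r = sin 58.946°/1.341 = 0.63884; r = 39.705°.
D_min = 2·58.946° − 4·39.705° + 180° = 139.071°.
Rainbow angle = 180° − D_min = 40.929°.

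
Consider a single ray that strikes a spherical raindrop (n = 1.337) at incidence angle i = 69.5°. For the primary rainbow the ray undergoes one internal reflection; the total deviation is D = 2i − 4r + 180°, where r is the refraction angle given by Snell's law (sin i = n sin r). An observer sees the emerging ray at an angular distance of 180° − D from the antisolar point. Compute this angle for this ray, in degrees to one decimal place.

38.9°

sin r = sin 69.5° / 1.337 = 0.9367/1.337 = 0.7006; r = 44.47°.
D = 2·69.5° − 4·44.47° + 180° = 139.00° − 177.89° + 180° = 141.11°.
Angle from antisolar point = 180° − D = 38.89°.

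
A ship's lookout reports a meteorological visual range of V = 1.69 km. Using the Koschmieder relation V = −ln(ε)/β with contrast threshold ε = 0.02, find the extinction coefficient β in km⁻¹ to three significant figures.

2.31 km⁻¹

β = −ln(0.02) / V = 3.912 / 1.69 = 2.3148 km⁻¹.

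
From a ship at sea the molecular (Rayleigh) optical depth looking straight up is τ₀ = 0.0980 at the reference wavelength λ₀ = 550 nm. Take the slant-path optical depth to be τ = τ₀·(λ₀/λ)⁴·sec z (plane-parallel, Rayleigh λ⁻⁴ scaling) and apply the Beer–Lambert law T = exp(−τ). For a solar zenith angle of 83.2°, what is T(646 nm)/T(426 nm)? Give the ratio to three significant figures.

6.45

Airmass: sec 83.2° = 8.4457.
τ(646 nm) = 0.0980 × (550/646)⁴ × 8.4457 = 0.0980 × 0.5254 × 8.4457 = 0.4349.
τ(426 nm) = 0.0980 × (550/426)⁴ × 8.4457 = 0.0980 × 2.7785 × 8.4457 = 2.2997.
T(646)/T(426) = exp(τ_B − τ_A) = exp(1.8648) = 6.4547.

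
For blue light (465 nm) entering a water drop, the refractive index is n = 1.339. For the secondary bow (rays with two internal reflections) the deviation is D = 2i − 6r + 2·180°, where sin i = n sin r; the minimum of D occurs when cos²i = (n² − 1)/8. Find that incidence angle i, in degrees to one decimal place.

cos²i = (1.339² − 1)/8 = (1.79292 − 1)/8 = 0.09912.
cos i = 0.31483, so i = 71.650°.

71.6°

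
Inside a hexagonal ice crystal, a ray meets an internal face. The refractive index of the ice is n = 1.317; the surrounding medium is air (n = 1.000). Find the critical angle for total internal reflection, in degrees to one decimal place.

sin θ_c = n_air / n = 1.000 / 1.317 = 0.7593.
θ_c = arcsin(0.7593) = 49.40°.

49.4°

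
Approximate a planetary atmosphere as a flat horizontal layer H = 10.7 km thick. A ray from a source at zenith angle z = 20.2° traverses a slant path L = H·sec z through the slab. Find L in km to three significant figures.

sec z = 1/cos 20.2° = 1.0655.
L = 10.7 × 1.0655 = 11.401 km.

11.4 km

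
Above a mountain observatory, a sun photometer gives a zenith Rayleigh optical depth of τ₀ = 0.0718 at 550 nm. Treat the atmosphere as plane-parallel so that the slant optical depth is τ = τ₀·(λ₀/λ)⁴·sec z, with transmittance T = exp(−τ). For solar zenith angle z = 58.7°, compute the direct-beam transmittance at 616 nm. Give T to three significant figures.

sec 58.7° = 1.9249.
τ = 0.0718 × (550/616)⁴ × 1.9249 = 0.0718 × 0.6355 × 1.9249 = 0.0878.
T = exp(−0.0878) = 0.9159.

0.916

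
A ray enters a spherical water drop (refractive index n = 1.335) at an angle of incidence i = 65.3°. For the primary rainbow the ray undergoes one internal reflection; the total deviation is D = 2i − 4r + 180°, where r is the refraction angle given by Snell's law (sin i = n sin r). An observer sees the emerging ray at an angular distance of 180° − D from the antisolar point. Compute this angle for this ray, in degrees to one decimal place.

sin r = sin 65.3° / 1.335 = 0.9085/1.335 = 0.6805; r = 42.89°.
D = 2·65.3° − 4·42.89° + 180° = 130.60° − 171.54° + 180° = 139.06°.
Angle from antisolar point = 180° − D = 40.94°.

40.9°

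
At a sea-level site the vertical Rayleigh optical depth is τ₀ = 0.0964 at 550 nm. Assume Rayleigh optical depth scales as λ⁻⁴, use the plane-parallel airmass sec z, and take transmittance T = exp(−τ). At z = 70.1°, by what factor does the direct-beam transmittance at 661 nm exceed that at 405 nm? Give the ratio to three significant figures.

2.29

Airmass: sec 70.1° = 2.9379.
τ(661 nm) = 0.0964 × (550/661)⁴ × 2.9379 = 0.0964 × 0.4793 × 2.9379 = 0.1358.
τ(405 nm) = 0.0964 × (550/405)⁴ × 2.9379 = 0.0964 × 3.4012 × 2.9379 = 0.9633.
T(661)/T(405) = exp(τ_B − τ_A) = exp(0.8275) = 2.2876.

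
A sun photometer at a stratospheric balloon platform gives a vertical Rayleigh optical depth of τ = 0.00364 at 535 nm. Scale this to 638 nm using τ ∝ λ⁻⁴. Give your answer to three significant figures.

0.00180

τ(638 nm) = τ(535 nm) × (535/638)⁴ = 0.00364 × (0.8386)⁴ = 0.00364 × 0.4945 = 0.0018.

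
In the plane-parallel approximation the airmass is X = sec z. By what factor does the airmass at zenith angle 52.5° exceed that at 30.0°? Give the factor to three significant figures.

X(52.5°)/X(30.0°) = sec 52.5° / sec 30.0° = cos 30.0° / cos 52.5° = 0.8660/0.6088 = 1.4226.

1.42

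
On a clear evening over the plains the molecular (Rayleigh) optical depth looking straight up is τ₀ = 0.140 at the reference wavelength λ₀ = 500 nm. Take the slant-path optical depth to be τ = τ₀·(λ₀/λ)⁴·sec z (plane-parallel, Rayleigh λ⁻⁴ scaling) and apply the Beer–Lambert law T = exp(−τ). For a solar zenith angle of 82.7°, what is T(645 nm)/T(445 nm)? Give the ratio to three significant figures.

3.89

Airmass: sec 82.7° = 7.8700.
τ(645 nm) = 0.140 × (500/645)⁴ × 7.8700 = 0.140 × 0.3611 × 7.8700 = 0.3979.
τ(445 nm) = 0.140 × (500/445)⁴ × 7.8700 = 0.140 × 1.5938 × 7.8700 = 1.7561.
T(645)/T(445) = exp(τ_B − τ_A) = exp(1.3582) = 3.8892.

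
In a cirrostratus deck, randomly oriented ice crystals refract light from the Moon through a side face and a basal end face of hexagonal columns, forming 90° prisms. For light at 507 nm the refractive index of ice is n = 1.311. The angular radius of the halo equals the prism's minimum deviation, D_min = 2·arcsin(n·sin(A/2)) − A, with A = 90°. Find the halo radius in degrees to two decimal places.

n·sin(A/2) = 1.311 × sin 45° = 1.311 × 0.7071 = 0.9270.
D_min = 2·arcsin(0.9270) − 90° = 2 × 67.974° − 90° = 45.949°.

45.95°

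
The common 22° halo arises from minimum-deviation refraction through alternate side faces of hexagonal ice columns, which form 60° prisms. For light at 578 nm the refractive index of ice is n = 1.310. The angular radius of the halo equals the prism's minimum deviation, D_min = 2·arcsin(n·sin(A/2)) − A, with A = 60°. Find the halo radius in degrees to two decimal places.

n·sin(A/2) = 1.310 × sin 30° = 1.310 × 0.5000 = 0.6550.
D_min = 2·arcsin(0.6550) − 60° = 2 × 40.920° − 60° = 21.839°.

21.84°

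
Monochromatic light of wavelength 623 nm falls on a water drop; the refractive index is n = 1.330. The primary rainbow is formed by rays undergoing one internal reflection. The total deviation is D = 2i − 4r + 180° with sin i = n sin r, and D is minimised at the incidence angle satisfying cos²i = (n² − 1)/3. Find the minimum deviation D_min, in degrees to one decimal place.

cos²i = (1.76890 − 1)/3 = 0.25630; i = arccos(0.50626) = 59.585°.
sin r = sin 59.585°/1.330 = 0.64841; r = 40.422°.
D_min = 2·59.585° − 4·40.422° + 180° = 137.484°.

137.5°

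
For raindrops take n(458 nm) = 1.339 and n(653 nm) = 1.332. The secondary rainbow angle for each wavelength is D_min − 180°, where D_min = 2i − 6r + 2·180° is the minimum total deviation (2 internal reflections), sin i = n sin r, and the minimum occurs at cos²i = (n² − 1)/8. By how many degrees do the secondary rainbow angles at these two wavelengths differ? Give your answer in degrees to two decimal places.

1.82°

At 458 nm (n = 1.339): cos²i = 0.09912 → i = 71.650°, r = 45.141°, D_min = 232.451°, rainbow angle = 52.451°.
At 653 nm (n = 1.332): cos²i = 0.09678 → i = 71.875°, r = 45.520°, D_min = 230.628°, rainbow angle = 50.628°.
Angular width = |52.451° − 50.628°| = 1.823°.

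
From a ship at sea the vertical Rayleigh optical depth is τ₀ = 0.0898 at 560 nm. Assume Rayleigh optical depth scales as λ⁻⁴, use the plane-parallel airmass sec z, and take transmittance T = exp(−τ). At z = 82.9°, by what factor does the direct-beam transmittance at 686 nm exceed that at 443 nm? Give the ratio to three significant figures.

Airmass: sec 82.9° = 8.0905.
τ(686 nm) = 0.0898 × (560/686)⁴ × 8.0905 = 0.0898 × 0.4441 × 8.0905 = 0.3226.
τ(443 nm) = 0.0898 × (560/443)⁴ × 8.0905 = 0.0898 × 2.5535 × 8.0905 = 1.8552.
T(686)/T(443) = exp(τ_B − τ_A) = exp(1.5326) = 4.6300.

4.63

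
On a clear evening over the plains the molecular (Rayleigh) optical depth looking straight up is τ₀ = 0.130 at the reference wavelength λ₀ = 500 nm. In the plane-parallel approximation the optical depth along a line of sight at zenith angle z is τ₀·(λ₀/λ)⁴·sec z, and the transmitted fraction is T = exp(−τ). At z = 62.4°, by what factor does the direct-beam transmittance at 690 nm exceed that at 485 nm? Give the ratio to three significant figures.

Airmass: sec 62.4° = 2.1584.
τ(690 nm) = 0.130 × (500/690)⁴ × 2.1584 = 0.130 × 0.2757 × 2.1584 = 0.0774.
τ(485 nm) = 0.130 × (500/485)⁴ × 2.1584 = 0.130 × 1.1296 × 2.1584 = 0.3170.
T(690)/T(485) = exp(τ_B − τ_A) = exp(0.2396) = 1.2707.

1.27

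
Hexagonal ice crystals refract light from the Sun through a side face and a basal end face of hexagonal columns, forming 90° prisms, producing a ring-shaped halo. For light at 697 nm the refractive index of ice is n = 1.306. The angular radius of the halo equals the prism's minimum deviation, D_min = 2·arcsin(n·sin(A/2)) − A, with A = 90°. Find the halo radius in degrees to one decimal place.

44.9°

n·sin(A/2) = 1.306 × sin 45° = 1.306 × 0.7071 = 0.9235.
D_min = 2·arcsin(0.9235) − 90° = 2 × 67.440° − 90° = 44.881°.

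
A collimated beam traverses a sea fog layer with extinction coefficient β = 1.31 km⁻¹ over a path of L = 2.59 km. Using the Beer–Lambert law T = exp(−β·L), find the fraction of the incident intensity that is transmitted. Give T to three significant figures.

τ = β·L = 1.31 × 2.59 = 3.3929.
T = exp(−3.3929) = 0.0336.

0.0336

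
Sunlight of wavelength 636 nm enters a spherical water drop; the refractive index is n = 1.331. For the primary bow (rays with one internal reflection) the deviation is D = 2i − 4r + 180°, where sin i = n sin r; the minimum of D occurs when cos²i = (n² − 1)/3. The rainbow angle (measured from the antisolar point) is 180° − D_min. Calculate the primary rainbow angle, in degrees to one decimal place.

42.4°

cos²i = (1.77156 − 1)/3 = 0.25719; i = arccos(0.50714) = 59.527°.
sin r = sin 59.527°/1.331 = 0.64753; r = 40.356°.
D_min = 2·59.527° − 4·40.356° + 180° = 137.630°.
Rainbow angle = 180° − D_min = 42.370°.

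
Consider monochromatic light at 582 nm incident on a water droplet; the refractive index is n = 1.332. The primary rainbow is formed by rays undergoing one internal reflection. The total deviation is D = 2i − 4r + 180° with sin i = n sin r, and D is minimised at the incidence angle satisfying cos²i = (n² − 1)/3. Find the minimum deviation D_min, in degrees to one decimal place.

cos²i = (1.77422 − 1)/3 = 0.25807; i = arccos(0.50801) = 59.469°.
sin r = sin 59.469°/1.332 = 0.64666; r = 40.290°.
D_min = 2·59.469° − 4·40.290° + 180° = 137.776°.

137.8°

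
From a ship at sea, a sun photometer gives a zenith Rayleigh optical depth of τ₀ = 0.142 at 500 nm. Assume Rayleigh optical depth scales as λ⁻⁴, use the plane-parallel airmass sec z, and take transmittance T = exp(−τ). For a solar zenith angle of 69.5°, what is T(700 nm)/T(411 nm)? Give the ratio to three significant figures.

2.19

Airmass: sec 69.5° = 2.8555.
τ(700 nm) = 0.142 × (500/700)⁴ × 2.8555 = 0.142 × 0.2603 × 2.8555 = 0.1055.
τ(411 nm) = 0.142 × (500/411)⁴ × 2.8555 = 0.142 × 2.1903 × 2.8555 = 0.8881.
T(700)/T(411) = exp(τ_B − τ_A) = exp(0.7826) = 2.1871.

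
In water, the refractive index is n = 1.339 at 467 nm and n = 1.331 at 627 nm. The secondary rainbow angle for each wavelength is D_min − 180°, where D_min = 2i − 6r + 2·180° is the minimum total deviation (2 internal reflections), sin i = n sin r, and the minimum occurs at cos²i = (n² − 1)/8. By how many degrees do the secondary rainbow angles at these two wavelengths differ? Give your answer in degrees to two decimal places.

At 467 nm (n = 1.339): cos²i = 0.09912 → i = 71.650°, r = 45.141°, D_min = 232.451°, rainbow angle = 52.451°.
At 627 nm (n = 1.331): cos²i = 0.09645 → i = 71.907°, r = 45.575°, D_min = 230.365°, rainbow angle = 50.365°.
Angular width = |52.451° − 50.365°| = 2.086°.

2.09°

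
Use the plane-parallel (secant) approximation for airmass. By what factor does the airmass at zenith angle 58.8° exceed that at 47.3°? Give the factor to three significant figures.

1.31

X(58.8°)/X(47.3°) = sec 58.8° / sec 47.3° = cos 47.3° / cos 58.8° = 0.6782/0.5180 = 1.3091.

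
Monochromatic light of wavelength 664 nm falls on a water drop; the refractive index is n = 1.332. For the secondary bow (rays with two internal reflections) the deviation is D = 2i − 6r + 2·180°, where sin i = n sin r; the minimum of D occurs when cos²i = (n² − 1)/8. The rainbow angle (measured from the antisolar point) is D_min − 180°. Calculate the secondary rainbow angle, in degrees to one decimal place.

50.6°

cos²i = (1.77422 − 1)/8 = 0.09678; i = arccos(0.31109) = 71.875°.
sin r = sin 71.875°/1.332 = 0.71350; r = 45.520°.
D_min = 2·71.875° − 6·45.520° + 360° = 230.628°.
Rainbow angle = D_min − 180° = 50.628°.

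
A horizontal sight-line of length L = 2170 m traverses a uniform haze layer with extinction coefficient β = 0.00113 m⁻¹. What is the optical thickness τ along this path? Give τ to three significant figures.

2.45

τ = β·L = 0.00113 × 2170 = 2.4521.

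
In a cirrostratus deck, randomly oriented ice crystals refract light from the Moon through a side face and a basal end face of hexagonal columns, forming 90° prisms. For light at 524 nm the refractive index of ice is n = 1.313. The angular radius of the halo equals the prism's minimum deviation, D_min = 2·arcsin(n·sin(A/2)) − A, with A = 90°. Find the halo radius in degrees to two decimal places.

46.38°

n·sin(A/2) = 1.313 × sin 45° = 1.313 × 0.7071 = 0.9284.
D_min = 2·arcsin(0.9284) − 90° = 2 × 68.192° − 90° = 46.383°.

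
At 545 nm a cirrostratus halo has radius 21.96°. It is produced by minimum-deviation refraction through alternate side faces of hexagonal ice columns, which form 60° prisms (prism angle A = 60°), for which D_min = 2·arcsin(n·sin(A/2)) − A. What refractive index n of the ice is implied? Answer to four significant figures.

1.312

Rearranging: n = sin((D_min + A)/2) / sin(A/2).
(D_min + A)/2 = (21.96° + 60°)/2 = 40.980°.
n = sin 40.980° / sin 30° = 0.6558 / 0.5000 = 1.3116.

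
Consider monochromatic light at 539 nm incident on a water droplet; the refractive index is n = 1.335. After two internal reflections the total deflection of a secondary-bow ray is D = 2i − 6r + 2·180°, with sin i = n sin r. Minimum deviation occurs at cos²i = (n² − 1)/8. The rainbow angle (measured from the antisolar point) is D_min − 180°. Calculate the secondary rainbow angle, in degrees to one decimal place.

51.4°

cos²i = (1.78222 − 1)/8 = 0.09778; i = arccos(0.31269) = 71.778°.
sin r = sin 71.778°/1.335 = 0.71150; r = 45.357°.
D_min = 2·71.778° − 6·45.357° + 360° = 231.414°.
Rainbow angle = D_min − 180° = 51.414°.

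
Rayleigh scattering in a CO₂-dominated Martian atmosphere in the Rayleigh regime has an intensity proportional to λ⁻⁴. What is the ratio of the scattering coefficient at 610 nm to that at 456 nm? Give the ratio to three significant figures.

Rayleigh scattering ∝ λ⁻⁴, so the ratio of coefficients is the inverse fourth power of the wavelength ratio.
σ(610)/σ(456) = (456/610)⁴ = (0.7475)⁴ = 0.3123.

0.312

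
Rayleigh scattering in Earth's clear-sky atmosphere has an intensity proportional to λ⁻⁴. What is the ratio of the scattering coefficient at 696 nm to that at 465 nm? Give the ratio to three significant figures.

Rayleigh scattering ∝ λ⁻⁴, so the ratio of coefficients is the inverse fourth power of the wavelength ratio.
σ(696)/σ(465) = (465/696)⁴ = (0.6681)⁴ = 0.1992.

0.199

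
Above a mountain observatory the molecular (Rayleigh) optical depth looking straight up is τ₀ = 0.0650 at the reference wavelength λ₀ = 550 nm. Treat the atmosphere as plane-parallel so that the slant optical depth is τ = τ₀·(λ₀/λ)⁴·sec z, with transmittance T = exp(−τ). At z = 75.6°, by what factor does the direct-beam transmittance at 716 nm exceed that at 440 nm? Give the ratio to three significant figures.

1.73

Airmass: sec 75.6° = 4.0211.
τ(716 nm) = 0.0650 × (550/716)⁴ × 4.0211 = 0.0650 × 0.3482 × 4.0211 = 0.0910.
τ(440 nm) = 0.0650 × (550/440)⁴ × 4.0211 = 0.0650 × 2.4414 × 4.0211 = 0.6381.
T(716)/T(440) = exp(τ_B − τ_A) = exp(0.5471) = 1.7282.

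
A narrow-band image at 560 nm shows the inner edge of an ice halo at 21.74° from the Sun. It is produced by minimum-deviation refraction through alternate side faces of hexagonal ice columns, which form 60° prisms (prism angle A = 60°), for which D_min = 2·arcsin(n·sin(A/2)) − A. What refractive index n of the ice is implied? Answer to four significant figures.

1.309

Rearranging: n = sin((D_min + A)/2) / sin(A/2).
(D_min + A)/2 = (21.74° + 60°)/2 = 40.870°.
n = sin 40.870° / sin 30° = 0.6543 / 0.5000 = 1.3087.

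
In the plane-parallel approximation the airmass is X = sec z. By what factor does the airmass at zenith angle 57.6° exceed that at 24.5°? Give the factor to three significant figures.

1.70

X(57.6°)/X(24.5°) = sec 57.6° / sec 24.5° = cos 24.5° / cos 57.6° = 0.9100/0.5358 = 1.6982.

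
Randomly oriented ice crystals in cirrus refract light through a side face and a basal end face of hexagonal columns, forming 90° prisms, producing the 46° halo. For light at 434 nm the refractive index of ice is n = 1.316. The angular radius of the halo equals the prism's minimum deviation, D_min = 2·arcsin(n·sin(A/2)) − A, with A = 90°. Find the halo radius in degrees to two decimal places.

47.04°

n·sin(A/2) = 1.316 × sin 45° = 1.316 × 0.7071 = 0.9306.
D_min = 2·arcsin(0.9306) − 90° = 2 × 68.521° − 90° = 47.042°.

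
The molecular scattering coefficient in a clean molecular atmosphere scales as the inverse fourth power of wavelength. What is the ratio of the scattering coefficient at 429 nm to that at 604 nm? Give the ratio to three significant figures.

3.93

Rayleigh scattering ∝ λ⁻⁴, so the ratio of coefficients is the inverse fourth power of the wavelength ratio.
σ(429)/σ(604) = (604/429)⁴ = (1.4079)⁴ = 3.929.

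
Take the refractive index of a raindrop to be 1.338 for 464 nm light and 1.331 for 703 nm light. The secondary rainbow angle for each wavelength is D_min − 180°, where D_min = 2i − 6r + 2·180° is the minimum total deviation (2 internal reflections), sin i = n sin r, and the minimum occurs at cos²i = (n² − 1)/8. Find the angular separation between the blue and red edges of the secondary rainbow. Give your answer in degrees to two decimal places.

At 464 nm (n = 1.338): cos²i = 0.09878 → i = 71.682°, r = 45.195°, D_min = 232.193°, rainbow angle = 52.193°.
At 703 nm (n = 1.331): cos²i = 0.09645 → i = 71.907°, r = 45.575°, D_min = 230.365°, rainbow angle = 50.365°.
Angular width = |52.193° − 50.365°| = 1.828°.

1.83°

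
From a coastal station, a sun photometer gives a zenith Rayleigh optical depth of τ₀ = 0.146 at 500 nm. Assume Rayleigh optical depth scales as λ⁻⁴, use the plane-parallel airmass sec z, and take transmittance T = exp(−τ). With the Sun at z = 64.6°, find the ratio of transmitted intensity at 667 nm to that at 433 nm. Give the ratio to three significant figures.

Airmass: sec 64.6° = 2.3314.
τ(667 nm) = 0.146 × (500/667)⁴ × 2.3314 = 0.146 × 0.3158 × 2.3314 = 0.1075.
τ(433 nm) = 0.146 × (500/433)⁴ × 2.3314 = 0.146 × 1.7780 × 2.3314 = 0.6052.
T(667)/T(433) = exp(τ_B − τ_A) = exp(0.4977) = 1.6449.

1.64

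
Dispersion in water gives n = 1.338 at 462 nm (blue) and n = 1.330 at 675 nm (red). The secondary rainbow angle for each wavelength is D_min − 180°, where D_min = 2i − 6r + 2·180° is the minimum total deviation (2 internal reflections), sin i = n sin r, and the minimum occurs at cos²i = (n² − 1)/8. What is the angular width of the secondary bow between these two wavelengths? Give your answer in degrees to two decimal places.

2.09°

At 462 nm (n = 1.338): cos²i = 0.09878 → i = 71.682°, r = 45.195°, D_min = 232.193°, rainbow angle = 52.193°.
At 675 nm (n = 1.330): cos²i = 0.09611 → i = 71.940°, r = 45.630°, D_min = 230.101°, rainbow angle = 50.101°.
Angular width = |52.193° − 50.101°| = 2.092°.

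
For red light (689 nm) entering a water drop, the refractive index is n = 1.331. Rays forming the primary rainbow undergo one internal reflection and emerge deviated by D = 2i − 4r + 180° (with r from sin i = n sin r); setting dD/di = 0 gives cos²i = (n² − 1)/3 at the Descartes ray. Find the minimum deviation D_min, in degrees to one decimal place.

cos²i = (1.77156 − 1)/3 = 0.25719; i = arccos(0.50714) = 59.527°.
sin r = sin 59.527°/1.331 = 0.64753; r = 40.356°.
D_min = 2·59.527° − 4·40.356° + 180° = 137.630°.

137.6°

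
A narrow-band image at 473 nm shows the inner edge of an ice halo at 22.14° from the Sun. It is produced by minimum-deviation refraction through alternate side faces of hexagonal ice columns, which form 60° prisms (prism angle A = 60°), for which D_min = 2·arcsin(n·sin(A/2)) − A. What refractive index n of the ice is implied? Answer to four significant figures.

Rearranging: n = sin((D_min + A)/2) / sin(A/2).
(D_min + A)/2 = (22.14° + 60°)/2 = 41.070°.
n = sin 41.070° / sin 30° = 0.6570 / 0.5000 = 1.3140.

1.314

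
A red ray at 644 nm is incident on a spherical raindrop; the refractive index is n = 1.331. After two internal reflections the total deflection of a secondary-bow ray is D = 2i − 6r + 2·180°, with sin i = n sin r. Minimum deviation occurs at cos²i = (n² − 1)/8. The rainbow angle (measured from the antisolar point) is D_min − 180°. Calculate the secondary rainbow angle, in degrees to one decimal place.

cos²i = (1.77156 − 1)/8 = 0.09645; i = arccos(0.31056) = 71.907°.
sin r = sin 71.907°/1.331 = 0.71417; r = 45.575°.
D_min = 2·71.907° − 6·45.575° + 360° = 230.365°.
Rainbow angle = D_min − 180° = 50.365°.

50.4°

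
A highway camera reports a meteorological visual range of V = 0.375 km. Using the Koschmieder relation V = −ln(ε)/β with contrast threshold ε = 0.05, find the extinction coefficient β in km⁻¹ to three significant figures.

β = −ln(0.05) / V = 2.996 / 0.375 = 7.9886 km⁻¹.

7.99 km⁻¹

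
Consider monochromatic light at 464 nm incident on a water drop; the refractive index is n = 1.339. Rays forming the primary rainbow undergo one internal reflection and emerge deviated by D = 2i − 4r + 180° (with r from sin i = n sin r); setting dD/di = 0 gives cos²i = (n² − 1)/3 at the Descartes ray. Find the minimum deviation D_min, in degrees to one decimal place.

cos²i = (1.79292 − 1)/3 = 0.26431; i = arccos(0.51411) = 59.062°.
sin r = sin 59.062°/1.339 = 0.64057; r = 39.834°.
D_min = 2·59.062° − 4·39.834° + 180° = 138.786°.

138.8°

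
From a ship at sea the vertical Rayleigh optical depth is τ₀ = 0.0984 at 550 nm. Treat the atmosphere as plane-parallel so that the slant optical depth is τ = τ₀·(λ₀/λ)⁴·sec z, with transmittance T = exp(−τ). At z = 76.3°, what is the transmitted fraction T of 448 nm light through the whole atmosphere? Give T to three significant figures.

0.389

sec 76.3° = 4.2223.
τ = 0.0984 × (550/448)⁴ × 4.2223 = 0.0984 × 2.2716 × 4.2223 = 0.9438.
T = exp(−0.9438) = 0.3891.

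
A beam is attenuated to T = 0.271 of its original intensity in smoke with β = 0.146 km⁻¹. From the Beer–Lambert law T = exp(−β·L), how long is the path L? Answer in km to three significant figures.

Beer–Lambert: T = exp(−βL) ⇒ L = −ln(T)/β = −ln(0.271)/0.146 = 1.3056/0.146 = 8.943 km.

8.94 km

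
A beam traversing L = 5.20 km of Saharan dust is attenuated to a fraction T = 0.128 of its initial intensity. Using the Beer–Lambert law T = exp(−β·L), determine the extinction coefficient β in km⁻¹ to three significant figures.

Beer–Lambert: T = exp(−βL) ⇒ β = −ln(T)/L = −ln(0.128)/5.20 = 2.0557/5.20 = 0.3953 km⁻¹.

0.395 km⁻¹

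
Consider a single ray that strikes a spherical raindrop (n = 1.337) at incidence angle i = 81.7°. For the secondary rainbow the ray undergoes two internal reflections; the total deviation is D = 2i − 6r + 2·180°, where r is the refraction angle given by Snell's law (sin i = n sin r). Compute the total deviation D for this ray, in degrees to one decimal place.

sin r = sin 81.7° / 1.337 = 0.9895/1.337 = 0.7401; r = 47.74°.
D = 2·81.7° − 6·47.74° + 2·180° = 163.40° − 286.44° + 360° = 236.96°.

237.0°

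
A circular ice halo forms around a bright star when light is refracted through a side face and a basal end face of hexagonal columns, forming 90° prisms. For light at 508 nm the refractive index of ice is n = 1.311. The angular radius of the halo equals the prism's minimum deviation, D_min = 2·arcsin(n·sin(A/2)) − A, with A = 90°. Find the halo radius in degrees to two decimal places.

n·sin(A/2) = 1.311 × sin 45° = 1.311 × 0.7071 = 0.9270.
D_min = 2·arcsin(0.9270) − 90° = 2 × 67.974° − 90° = 45.949°.

45.95°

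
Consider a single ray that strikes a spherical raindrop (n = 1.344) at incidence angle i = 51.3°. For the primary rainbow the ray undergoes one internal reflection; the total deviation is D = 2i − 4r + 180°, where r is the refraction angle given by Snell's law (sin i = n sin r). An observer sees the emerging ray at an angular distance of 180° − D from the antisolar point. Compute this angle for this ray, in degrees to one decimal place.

sin r = sin 51.3° / 1.344 = 0.7804/1.344 = 0.5807; r = 35.50°.
D = 2·51.3° − 4·35.50° + 180° = 102.60° − 141.99° + 180° = 140.61°.
Angle from antisolar point = 180° − D = 39.39°.

39.4°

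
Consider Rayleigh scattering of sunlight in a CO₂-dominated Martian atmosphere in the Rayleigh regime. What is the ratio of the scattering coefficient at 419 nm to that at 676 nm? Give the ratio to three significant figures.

Rayleigh scattering ∝ λ⁻⁴, so the ratio of coefficients is the inverse fourth power of the wavelength ratio.
σ(419)/σ(676) = (676/419)⁴ = (1.6134)⁴ = 6.775.

6.78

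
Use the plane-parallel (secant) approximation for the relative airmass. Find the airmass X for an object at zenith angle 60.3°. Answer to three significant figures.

2.02

X = sec z = 1/cos 60.3° = 1/0.4955 = 2.0183.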